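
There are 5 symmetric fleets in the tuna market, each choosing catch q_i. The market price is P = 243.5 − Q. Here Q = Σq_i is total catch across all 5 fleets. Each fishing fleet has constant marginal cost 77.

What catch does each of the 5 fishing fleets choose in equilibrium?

27.75

A representative fishing fleet's profit is π_i = q_i(243.5 − Q) − 77q_i, with Q = q_i + Σ_{j≠i} q_j.
First-order condition: 166.5 − 2q_i − Σ_{j≠i} q_j = 0.
With identical fishing fleets, set every q_j = q: then 166.5 − 2q − 4q = 0, i.e. q = 166.5/6 = 27.75.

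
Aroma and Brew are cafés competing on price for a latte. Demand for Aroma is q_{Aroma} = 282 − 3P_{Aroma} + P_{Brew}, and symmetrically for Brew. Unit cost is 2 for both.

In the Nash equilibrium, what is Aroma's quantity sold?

166.8

Aroma's profit: π = (P_{Aroma} − 2)(282 − 3P_{Aroma} + P_{Brew}).
∂π/∂P_{Aroma} = 288 − 6P_{Aroma} + P_{Brew} = 0 ⇒ P_{Aroma} = 48 + (1/6)P_{Brew}.
Setting P_{Aroma} = P_{Brew} in the reaction function: P_{Aroma} = 48 + (1/6)P_{Aroma}, so P_{Aroma} = 48 / (5/6) = 57.6.
q_{Aroma} = 282 − 3·57.6 + 57.6 = 166.8.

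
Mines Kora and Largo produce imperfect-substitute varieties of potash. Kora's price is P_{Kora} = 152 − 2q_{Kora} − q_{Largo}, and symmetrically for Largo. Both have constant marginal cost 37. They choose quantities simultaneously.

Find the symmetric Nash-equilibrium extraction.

23

Mine Kora's profit: π = q_{Kora}(152 − 2q_{Kora} − q_{Largo}) − 37q_{Kora}.
∂π/∂q_{Kora} = 115 − 4q_{Kora} − q_{Largo} = 0 ⇒ q_{Kora} = 28.75 − 0.25q_{Largo}.
By symmetry q_{Largo} = q_{Kora}; substituting into the reaction function, 1.25q_{Kora} = 28.75 and q_{Kora} = 23.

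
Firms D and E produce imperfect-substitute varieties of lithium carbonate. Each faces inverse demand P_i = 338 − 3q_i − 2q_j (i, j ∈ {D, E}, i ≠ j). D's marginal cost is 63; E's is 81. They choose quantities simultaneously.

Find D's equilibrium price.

Firm D's profit: π = q_D(338 − 3q_D − 2q_E) − 63q_D.
∂π/∂q_D = 275 − 6q_D − 2q_E = 0 ⇒ q_D = 275/6 − (1/3)q_E.
Similarly q_E = 257/6 − (1/3)q_D.
Substituting the second reaction function into the first: q_D = 275/6 − (1/3)(257/6 − (1/3)q_D), which gives (8/9)q_D = 284/9 ⇒ q_D = 35.5.
Then q_E = 257/6 − (1/3)·35.5 = 31.
P_D = 338 − 3·35.5 − 2·31 = 169.5.

169.5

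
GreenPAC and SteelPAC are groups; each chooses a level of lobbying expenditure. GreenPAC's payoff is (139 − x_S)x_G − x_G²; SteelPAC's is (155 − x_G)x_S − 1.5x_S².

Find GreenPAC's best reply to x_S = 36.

Expanding GreenPAC's payoff: 139x_G − x_Sx_G − x_G².
∂π/∂x_G = 139 − x_S − 2x_G = 0, so x_G = 69.5 − 0.5x_S.
At x_S = 36: x_G = 69.5 − 0.5·36 = 51.5.

51.5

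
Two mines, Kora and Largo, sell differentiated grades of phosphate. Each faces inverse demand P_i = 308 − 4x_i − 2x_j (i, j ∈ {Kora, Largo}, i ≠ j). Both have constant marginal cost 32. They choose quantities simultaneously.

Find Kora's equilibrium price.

Mine Kora's profit: π = x_{Kora}(308 − 4x_{Kora} − 2x_{Largo}) − 32x_{Kora}.
∂π/∂x_{Kora} = 276 − 8x_{Kora} − 2x_{Largo} = 0 ⇒ x_{Kora} = 34.5 − 0.25x_{Largo}.
By symmetry x_{Largo} = x_{Kora}; substituting into the reaction function, 1.25x_{Kora} = 34.5 and x_{Kora} = 27.6.
P_{Kora} = 308 − 4·27.6 − 2·27.6 = 142.4.

142.4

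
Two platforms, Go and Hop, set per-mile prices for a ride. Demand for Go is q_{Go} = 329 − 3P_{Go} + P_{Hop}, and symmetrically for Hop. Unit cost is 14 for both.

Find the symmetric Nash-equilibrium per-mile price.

74.2

Go's profit: π = (P_{Go} − 14)(329 − 3P_{Go} + P_{Hop}).
∂π/∂P_{Go} = 371 − 6P_{Go} + P_{Hop} = 0 ⇒ P_{Go} = 371/6 + (1/6)P_{Hop}.
The game is symmetric, so in equilibrium P_{Hop} = P_{Go}: the reaction function gives (5/6)P_{Go} = 371/6, hence P_{Go} = 74.2.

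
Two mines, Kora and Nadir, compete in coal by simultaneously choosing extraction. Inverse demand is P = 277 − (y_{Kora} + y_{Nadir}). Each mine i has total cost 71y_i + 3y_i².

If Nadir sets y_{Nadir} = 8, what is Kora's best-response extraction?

Mine Kora's profit: π = y_{Kora}(277 − (y_{Kora} + y_{Nadir})) − 71y_{Kora} − 3y_{Kora}².
∂π/∂y_{Kora} = 206 − 8y_{Kora} − y_{Nadir} = 0, so y_{Kora} = 25.75 − 0.125y_{Nadir}.
At y_{Nadir} = 8: y_{Kora} = 25.75 − 0.125·8 = 24.75.

24.75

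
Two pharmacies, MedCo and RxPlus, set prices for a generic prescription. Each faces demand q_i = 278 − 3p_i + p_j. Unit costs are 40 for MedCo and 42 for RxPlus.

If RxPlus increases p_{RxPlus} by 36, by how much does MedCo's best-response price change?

6

MedCo's profit: π = (p_{MedCo} − 40)(278 − 3p_{MedCo} + p_{RxPlus}).
∂π/∂p_{MedCo} = 398 − 6p_{MedCo} + p_{RxPlus} = 0 ⇒ p_{MedCo} = 199/3 + (1/6)p_{RxPlus}.
The reaction-function slope is 1/6, so a 36-unit rise in p_{RxPlus} moves p_{MedCo} by 1/6 × 36 = 6. MedCo's best response rises — the actions are strategic complements.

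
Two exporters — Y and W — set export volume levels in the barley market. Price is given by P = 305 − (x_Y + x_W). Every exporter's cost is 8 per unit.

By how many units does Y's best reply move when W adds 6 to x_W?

Exporter Y's profit: π = x_Y(305 − (x_Y + x_W)) − 8x_Y.
∂π/∂x_Y = 297 − 2x_Y − x_W = 0, so x_Y = 148.5 − 0.5x_W.
The reaction-function slope is −0.5, so a 6-unit rise in x_W moves x_Y by −0.5 × 6 = −3. Y's best response falls — the actions are strategic substitutes.

-3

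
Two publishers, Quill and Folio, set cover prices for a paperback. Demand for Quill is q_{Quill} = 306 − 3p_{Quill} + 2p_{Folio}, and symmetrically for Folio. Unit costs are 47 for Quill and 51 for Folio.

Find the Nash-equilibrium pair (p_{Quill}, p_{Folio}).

Quill's profit: π = (p_{Quill} − 47)(306 − 3p_{Quill} + 2p_{Folio}).
∂π/∂p_{Quill} = 447 − 6p_{Quill} + 2p_{Folio} = 0 ⇒ p_{Quill} = 74.5 + (1/3)p_{Folio}.
Similarly p_{Folio} = 76.5 + (1/3)p_{Quill}.
Plugging p_{Folio} into Quill's best response: p_{Quill} = 74.5 + (1/3)(76.5 + (1/3)p_{Quill}) ⇒ (8/9)p_{Quill} = 100, so p_{Quill} = 112.5.
Then p_{Folio} = 76.5 + (1/3)·112.5 = 114.

112.5, 114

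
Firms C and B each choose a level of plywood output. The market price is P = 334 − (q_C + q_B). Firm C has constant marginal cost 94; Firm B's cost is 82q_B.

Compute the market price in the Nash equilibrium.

Firm C's profit: π = q_C(334 − (q_C + q_B)) − 94q_C.
∂π/∂q_C = 240 − 2q_C − q_B = 0, so q_C = 120 − 0.5q_B.
By the same steps for B: q_B = 126 − 0.5q_C.
Solving the two reaction functions simultaneously: (1 − (−0.5)(−0.5))q_C = 120 − 0.5·126, so 0.75q_C = 57 and q_C = 76.
Then q_B = 126 − 0.5·76 = 88.
Equilibrium price: P = 334 − 164 = 170.

170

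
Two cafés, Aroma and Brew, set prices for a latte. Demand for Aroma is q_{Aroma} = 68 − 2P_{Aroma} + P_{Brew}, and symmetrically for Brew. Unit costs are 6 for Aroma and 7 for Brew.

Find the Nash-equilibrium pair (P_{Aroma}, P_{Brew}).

26.8, 27.2

Aroma's profit: π = (P_{Aroma} − 6)(68 − 2P_{Aroma} + P_{Brew}).
∂π/∂P_{Aroma} = 80 − 4P_{Aroma} + P_{Brew} = 0 ⇒ P_{Aroma} = 20 + 0.25P_{Brew}.
Similarly P_{Brew} = 20.5 + 0.25P_{Aroma}.
Substituting the second reaction function into the first: P_{Aroma} = 20 + 0.25(20.5 + 0.25P_{Aroma}), which gives 0.9375P_{Aroma} = 25.125 ⇒ P_{Aroma} = 26.8.
Then P_{Brew} = 20.5 + 0.25·26.8 = 27.2.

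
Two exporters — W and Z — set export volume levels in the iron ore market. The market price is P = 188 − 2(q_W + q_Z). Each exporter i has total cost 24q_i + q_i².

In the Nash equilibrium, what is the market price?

106

Exporter W's profit: π = q_W(188 − 2(q_W + q_Z)) − 24q_W − q_W².
∂π/∂q_W = 164 − 6q_W − 2q_Z = 0, so q_W = 82/3 − (1/3)q_Z.
The game is symmetric, so in equilibrium q_Z = q_W: the reaction function gives (4/3)q_W = 82/3, hence q_W = 20.5.
Equilibrium price: P = 188 − 2·41 = 106.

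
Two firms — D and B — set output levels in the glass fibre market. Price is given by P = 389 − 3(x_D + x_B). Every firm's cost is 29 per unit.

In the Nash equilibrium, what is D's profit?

4800

Firm D's profit: π = x_D(389 − 3(x_D + x_B)) − 29x_D.
∂π/∂x_D = 360 − 6x_D − 3x_B = 0, so x_D = 60 − 0.5x_B.
The game is symmetric, so in equilibrium x_B = x_D: the reaction function gives 1.5x_D = 60, hence x_D = 40.
Price P = 389 − 3·80 = 149.
D's profit: (149 − 29)·40 = 4800.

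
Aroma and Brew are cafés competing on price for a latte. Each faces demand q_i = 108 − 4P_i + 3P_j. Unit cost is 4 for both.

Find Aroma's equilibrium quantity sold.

Aroma's profit: π = (P_{Aroma} − 4)(108 − 4P_{Aroma} + 3P_{Brew}).
∂π/∂P_{Aroma} = 124 − 8P_{Aroma} + 3P_{Brew} = 0 ⇒ P_{Aroma} = 15.5 + 0.375P_{Brew}.
The game is symmetric, so in equilibrium P_{Brew} = P_{Aroma}: the reaction function gives 0.625P_{Aroma} = 15.5, hence P_{Aroma} = 24.8.
q_{Aroma} = 108 − 4·24.8 + 3·24.8 = 83.2.

83.2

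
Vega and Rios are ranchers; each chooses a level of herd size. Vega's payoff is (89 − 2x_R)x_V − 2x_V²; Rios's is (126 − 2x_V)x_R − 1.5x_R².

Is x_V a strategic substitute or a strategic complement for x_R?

strategic substitutes

Expanding Vega's payoff: 89x_V − 2x_Rx_V − 2x_V².
∂π/∂x_V = 89 − 2x_R − 4x_V = 0, so x_V = 22.25 − 0.5x_R.
The best-response slope dx_V/dx_R = −0.5 < 0: the reaction function is downward-sloping, so the choices are strategic substitutes.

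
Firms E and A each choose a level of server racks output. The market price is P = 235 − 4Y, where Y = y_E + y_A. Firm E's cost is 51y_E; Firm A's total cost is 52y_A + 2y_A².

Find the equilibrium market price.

124.8

Firm E's profit: π = y_E(235 − 4(y_E + y_A)) − 51y_E.
∂π/∂y_E = 184 − 8y_E − 4y_A = 0, so y_E = 23 − 0.5y_A.
For A: ∂π/∂y_A = 183 − 12y_A − 4y_E = 0 ⇒ y_A = 15.25 − (1/3)y_E.
Substituting the second reaction function into the first: y_E = 23 − 0.5(15.25 − (1/3)y_E), which gives (5/6)y_E = 15.375 ⇒ y_E = 18.45.
Then y_A = 15.25 − (1/3)·18.45 = 9.1.
Equilibrium price: P = 235 − 4·27.55 = 124.8.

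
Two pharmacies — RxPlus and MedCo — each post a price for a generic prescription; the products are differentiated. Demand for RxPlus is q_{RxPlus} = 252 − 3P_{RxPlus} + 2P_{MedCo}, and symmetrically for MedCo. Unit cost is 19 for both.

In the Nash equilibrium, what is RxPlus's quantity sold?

RxPlus's profit: π = (P_{RxPlus} − 19)(252 − 3P_{RxPlus} + 2P_{MedCo}).
∂π/∂P_{RxPlus} = 309 − 6P_{RxPlus} + 2P_{MedCo} = 0 ⇒ P_{RxPlus} = 51.5 + (1/3)P_{MedCo}.
The game is symmetric, so in equilibrium P_{MedCo} = P_{RxPlus}: the reaction function gives (2/3)P_{RxPlus} = 51.5, hence P_{RxPlus} = 77.25.
q_{RxPlus} = 252 − 3·77.25 + 2·77.25 = 174.75.

174.75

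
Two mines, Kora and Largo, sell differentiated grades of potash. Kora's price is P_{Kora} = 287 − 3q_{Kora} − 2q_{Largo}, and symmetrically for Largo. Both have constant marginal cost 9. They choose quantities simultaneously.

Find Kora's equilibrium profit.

3622.6875

Mine Kora's profit: π = q_{Kora}(287 − 3q_{Kora} − 2q_{Largo}) − 9q_{Kora}.
∂π/∂q_{Kora} = 278 − 6q_{Kora} − 2q_{Largo} = 0 ⇒ q_{Kora} = 139/3 − (1/3)q_{Largo}.
The game is symmetric, so in equilibrium q_{Largo} = q_{Kora}: the reaction function gives (4/3)q_{Kora} = 139/3, hence q_{Kora} = 34.75.
P_{Kora} = 287 − 3·34.75 − 2·34.75 = 113.25.
Profit = (113.25 − 9)·34.75 = 3622.6875.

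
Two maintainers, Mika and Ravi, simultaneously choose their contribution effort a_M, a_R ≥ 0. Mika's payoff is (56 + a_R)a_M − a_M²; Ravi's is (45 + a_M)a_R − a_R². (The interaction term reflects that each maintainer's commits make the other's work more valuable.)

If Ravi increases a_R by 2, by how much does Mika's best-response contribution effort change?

1

Expanding Mika's payoff: 56a_M + a_Ra_M − a_M².
∂π/∂a_M = 56 + a_R − 2a_M = 0, so a_M = 28 + 0.5a_R.
The reaction-function slope is 0.5, so a 2-unit rise in a_R moves a_M by 0.5 × 2 = 1. Mika's best response rises — the actions are strategic complements.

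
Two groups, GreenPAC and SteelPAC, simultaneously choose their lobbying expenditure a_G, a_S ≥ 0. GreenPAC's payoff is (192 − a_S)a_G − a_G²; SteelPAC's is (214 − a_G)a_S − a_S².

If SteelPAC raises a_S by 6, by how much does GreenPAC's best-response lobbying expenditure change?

Expanding GreenPAC's payoff: 192a_G − a_Sa_G − a_G².
∂π/∂a_G = 192 − a_S − 2a_G = 0, so a_G = 96 − 0.5a_S.
The reaction-function slope is −0.5, so a 6-unit rise in a_S moves a_G by −0.5 × 6 = −3. GreenPAC's best response falls — the actions are strategic substitutes.

-3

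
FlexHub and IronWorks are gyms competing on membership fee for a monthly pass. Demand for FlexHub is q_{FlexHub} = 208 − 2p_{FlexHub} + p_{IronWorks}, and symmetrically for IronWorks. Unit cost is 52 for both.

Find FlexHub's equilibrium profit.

5408

FlexHub's profit: π = (p_{FlexHub} − 52)(208 − 2p_{FlexHub} + p_{IronWorks}).
∂π/∂p_{FlexHub} = 312 − 4p_{FlexHub} + p_{IronWorks} = 0 ⇒ p_{FlexHub} = 78 + 0.25p_{IronWorks}.
Setting p_{FlexHub} = p_{IronWorks} in the reaction function: p_{FlexHub} = 78 + 0.25p_{FlexHub}, so p_{FlexHub} = 78 / 0.75 = 104.
q_{FlexHub} = 208 − 2·104 + 104 = 104.
Profit = (104 − 52)·104 = 5408.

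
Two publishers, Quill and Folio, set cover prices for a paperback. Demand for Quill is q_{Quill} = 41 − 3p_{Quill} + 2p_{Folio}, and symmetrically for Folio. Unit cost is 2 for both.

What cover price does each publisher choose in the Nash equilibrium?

Quill's profit: π = (p_{Quill} − 2)(41 − 3p_{Quill} + 2p_{Folio}).
∂π/∂p_{Quill} = 47 − 6p_{Quill} + 2p_{Folio} = 0 ⇒ p_{Quill} = 47/6 + (1/3)p_{Folio}.
Setting p_{Quill} = p_{Folio} in the reaction function: p_{Quill} = 47/6 + (1/3)p_{Quill}, so p_{Quill} = (47/6) / (2/3) = 11.75.

11.75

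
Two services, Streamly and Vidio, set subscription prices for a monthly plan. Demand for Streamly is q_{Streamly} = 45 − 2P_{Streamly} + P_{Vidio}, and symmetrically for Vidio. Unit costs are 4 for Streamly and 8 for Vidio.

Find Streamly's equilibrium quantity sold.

Streamly's profit: π = (P_{Streamly} − 4)(45 − 2P_{Streamly} + P_{Vidio}).
∂π/∂P_{Streamly} = 53 − 4P_{Streamly} + P_{Vidio} = 0 ⇒ P_{Streamly} = 13.25 + 0.25P_{Vidio}.
Similarly P_{Vidio} = 15.25 + 0.25P_{Streamly}.
Plugging P_{Vidio} into Streamly's best response: P_{Streamly} = 13.25 + 0.25(15.25 + 0.25P_{Streamly}) ⇒ 0.9375P_{Streamly} = 17.0625, so P_{Streamly} = 18.2.
Then P_{Vidio} = 15.25 + 0.25·18.2 = 19.8.
q_{Streamly} = 45 − 2·18.2 + 19.8 = 28.4.

28.4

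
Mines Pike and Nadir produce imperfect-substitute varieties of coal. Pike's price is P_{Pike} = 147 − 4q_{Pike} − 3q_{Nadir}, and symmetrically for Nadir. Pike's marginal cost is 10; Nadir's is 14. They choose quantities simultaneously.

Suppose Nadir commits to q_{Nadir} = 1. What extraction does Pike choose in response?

Mine Pike's profit: π = q_{Pike}(147 − 4q_{Pike} − 3q_{Nadir}) − 10q_{Pike}.
∂π/∂q_{Pike} = 137 − 8q_{Pike} − 3q_{Nadir} = 0 ⇒ q_{Pike} = 17.125 − 0.375q_{Nadir}.
At q_{Nadir} = 1: q_{Pike} = 17.125 − 0.375·1 = 16.75.

16.75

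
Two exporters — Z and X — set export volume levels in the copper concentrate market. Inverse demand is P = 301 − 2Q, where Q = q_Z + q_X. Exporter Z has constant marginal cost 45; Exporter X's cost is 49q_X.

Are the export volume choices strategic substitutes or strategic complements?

Exporter Z's profit: π = q_Z(301 − 2(q_Z + q_X)) − 45q_Z.
∂π/∂q_Z = 256 − 4q_Z − 2q_X = 0, so q_Z = 64 − 0.5q_X.
The best-response slope dq_Z/dq_X = −0.5 < 0: the reaction function is downward-sloping, so the choices are strategic substitutes.

strategic substitutes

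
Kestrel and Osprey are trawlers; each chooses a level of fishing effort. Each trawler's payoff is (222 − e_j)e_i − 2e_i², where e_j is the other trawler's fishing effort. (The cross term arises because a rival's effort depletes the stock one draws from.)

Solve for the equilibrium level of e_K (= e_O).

44.4

Kestrel's payoff is (222 − e_O)e_K − 2e_K².
∂π/∂e_K = 222 − e_O − 4e_K = 0, so e_K = 55.5 − 0.25e_O.
The game is symmetric, so in equilibrium e_O = e_K: the reaction function gives 1.25e_K = 55.5, hence e_K = 44.4.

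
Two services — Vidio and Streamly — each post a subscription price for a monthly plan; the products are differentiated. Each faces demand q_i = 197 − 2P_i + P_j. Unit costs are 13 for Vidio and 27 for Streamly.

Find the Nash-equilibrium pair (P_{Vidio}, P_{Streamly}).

Vidio's profit: π = (P_{Vidio} − 13)(197 − 2P_{Vidio} + P_{Streamly}).
∂π/∂P_{Vidio} = 223 − 4P_{Vidio} + P_{Streamly} = 0 ⇒ P_{Vidio} = 55.75 + 0.25P_{Streamly}.
Similarly P_{Streamly} = 62.75 + 0.25P_{Vidio}.
Solving the two reaction functions simultaneously: (1 − (0.25)(0.25))P_{Vidio} = 55.75 + 0.25·62.75, so 0.9375P_{Vidio} = 71.4375 and P_{Vidio} = 76.2.
Then P_{Streamly} = 62.75 + 0.25·76.2 = 81.8.

76.2, 81.8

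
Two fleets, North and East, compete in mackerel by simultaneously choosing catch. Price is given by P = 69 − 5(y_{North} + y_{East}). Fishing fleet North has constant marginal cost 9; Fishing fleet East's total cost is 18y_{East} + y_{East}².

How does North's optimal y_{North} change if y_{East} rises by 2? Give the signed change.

Fishing fleet North's profit: π = y_{North}(69 − 5(y_{North} + y_{East})) − 9y_{North}.
∂π/∂y_{North} = 60 − 10y_{North} − 5y_{East} = 0, so y_{North} = 6 − 0.5y_{East}.
The reaction-function slope is −0.5, so a 2-unit rise in y_{East} moves y_{North} by −0.5 × 2 = −1. North's best response falls — the actions are strategic substitutes.

-1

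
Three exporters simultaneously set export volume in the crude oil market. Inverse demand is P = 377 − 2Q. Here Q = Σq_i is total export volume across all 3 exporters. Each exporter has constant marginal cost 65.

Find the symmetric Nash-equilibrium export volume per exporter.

A representative exporter's profit is π_i = q_i(377 − 2Q) − 65q_i, with Q = q_i + Σ_{j≠i} q_j.
First-order condition: 312 − 4q_i − 2Σ_{j≠i} q_j = 0.
In a symmetric equilibrium every exporter chooses the same q, so Σ_{j≠i} q_j = 2q. The condition becomes 312 − 8q = 0, giving q = 312/8 = 39.

39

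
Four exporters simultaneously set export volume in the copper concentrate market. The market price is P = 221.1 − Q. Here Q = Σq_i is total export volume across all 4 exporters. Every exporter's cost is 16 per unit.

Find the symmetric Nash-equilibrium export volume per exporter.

41.02

A representative exporter's profit is π_i = q_i(221.1 − Q) − 16q_i, with Q = q_i + Σ_{j≠i} q_j.
First-order condition: 205.1 − 2q_i − Σ_{j≠i} q_j = 0.
In a symmetric equilibrium every exporter chooses the same q, so Σ_{j≠i} q_j = 3q. The condition becomes 205.1 − 5q = 0, giving q = 205.1/5 = 41.02.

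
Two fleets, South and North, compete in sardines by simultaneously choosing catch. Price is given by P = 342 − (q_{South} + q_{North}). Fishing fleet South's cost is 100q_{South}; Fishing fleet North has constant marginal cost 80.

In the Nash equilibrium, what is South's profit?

5476

Fishing fleet South's profit: π = q_{South}(342 − (q_{South} + q_{North})) − 100q_{South}.
∂π/∂q_{South} = 242 − 2q_{South} − q_{North} = 0, so q_{South} = 121 − 0.5q_{North}.
By the same steps for North: q_{North} = 131 − 0.5q_{South}.
Solving the two reaction functions simultaneously: (1 − (−0.5)(−0.5))q_{South} = 121 − 0.5·131, so 0.75q_{South} = 55.5 and q_{South} = 74.
Then q_{North} = 131 − 0.5·74 = 94.
Price P = 342 − 168 = 174.
South's profit: (174 − 100)·74 = 5476.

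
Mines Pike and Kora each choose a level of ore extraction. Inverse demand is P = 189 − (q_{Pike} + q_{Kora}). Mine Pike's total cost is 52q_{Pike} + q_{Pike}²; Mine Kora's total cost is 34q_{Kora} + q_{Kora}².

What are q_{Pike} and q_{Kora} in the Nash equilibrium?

26.2, 32.2

Mine Pike's profit: π = q_{Pike}(189 − (q_{Pike} + q_{Kora})) − 52q_{Pike} − q_{Pike}².
∂π/∂q_{Pike} = 137 − 4q_{Pike} − q_{Kora} = 0, so q_{Pike} = 34.25 − 0.25q_{Kora}.
By the same steps for Kora: q_{Kora} = 38.75 − 0.25q_{Pike}.
Solving the two reaction functions simultaneously: (1 − (−0.25)(−0.25))q_{Pike} = 34.25 − 0.25·38.75, so 0.9375q_{Pike} = 24.5625 and q_{Pike} = 26.2.
Then q_{Kora} = 38.75 − 0.25·26.2 = 32.2.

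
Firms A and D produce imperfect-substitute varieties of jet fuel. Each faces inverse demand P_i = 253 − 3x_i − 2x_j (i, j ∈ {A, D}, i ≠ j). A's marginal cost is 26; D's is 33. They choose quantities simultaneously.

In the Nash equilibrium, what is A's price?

112.4375

Firm A's profit: π = x_A(253 − 3x_A − 2x_D) − 26x_A.
∂π/∂x_A = 227 − 6x_A − 2x_D = 0 ⇒ x_A = 227/6 − (1/3)x_D.
Similarly x_D = 110/3 − (1/3)x_A.
Plugging x_D into A's best response: x_A = 227/6 − (1/3)(110/3 − (1/3)x_A) ⇒ (8/9)x_A = 461/18, so x_A = 28.8125.
Then x_D = 110/3 − (1/3)·28.8125 = 27.0625.
P_A = 253 − 3·28.8125 − 2·27.0625 = 112.4375.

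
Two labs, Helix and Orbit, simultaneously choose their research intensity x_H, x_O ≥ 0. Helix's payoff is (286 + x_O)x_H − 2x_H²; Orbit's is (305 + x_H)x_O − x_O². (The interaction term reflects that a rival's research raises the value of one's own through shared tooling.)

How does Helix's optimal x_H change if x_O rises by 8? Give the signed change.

2

Expanding Helix's payoff: 286x_H + x_Ox_H − 2x_H².
∂π/∂x_H = 286 + x_O − 4x_H = 0, so x_H = 71.5 + 0.25x_O.
The reaction-function slope is 0.25, so an 8-unit rise in x_O moves x_H by 0.25 × 8 = 2. Helix's best response rises — the actions are strategic complements.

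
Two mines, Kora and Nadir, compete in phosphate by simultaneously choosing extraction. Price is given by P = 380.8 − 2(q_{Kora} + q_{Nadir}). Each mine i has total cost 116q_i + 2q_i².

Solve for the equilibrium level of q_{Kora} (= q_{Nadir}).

26.48

Mine Kora's profit: π = q_{Kora}(380.8 − 2(q_{Kora} + q_{Nadir})) − 116q_{Kora} − 2q_{Kora}².
∂π/∂q_{Kora} = 264.8 − 8q_{Kora} − 2q_{Nadir} = 0, so q_{Kora} = 33.1 − 0.25q_{Nadir}.
Setting q_{Kora} = q_{Nadir} in the reaction function: q_{Kora} = 33.1 − 0.25q_{Kora}, so q_{Kora} = 33.1 / 1.25 = 26.48.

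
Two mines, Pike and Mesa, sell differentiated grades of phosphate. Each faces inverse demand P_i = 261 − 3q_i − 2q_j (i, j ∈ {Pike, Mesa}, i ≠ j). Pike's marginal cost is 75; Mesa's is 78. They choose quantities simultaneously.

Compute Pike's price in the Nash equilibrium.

145.3125

Mine Pike's profit: π = q_{Pike}(261 − 3q_{Pike} − 2q_{Mesa}) − 75q_{Pike}.
∂π/∂q_{Pike} = 186 − 6q_{Pike} − 2q_{Mesa} = 0 ⇒ q_{Pike} = 31 − (1/3)q_{Mesa}.
Similarly q_{Mesa} = 30.5 − (1/3)q_{Pike}.
Substituting the second reaction function into the first: q_{Pike} = 31 − (1/3)(30.5 − (1/3)q_{Pike}), which gives (8/9)q_{Pike} = 125/6 ⇒ q_{Pike} = 23.4375.
Then q_{Mesa} = 30.5 − (1/3)·23.4375 = 22.6875.
P_{Pike} = 261 − 3·23.4375 − 2·22.6875 = 145.3125.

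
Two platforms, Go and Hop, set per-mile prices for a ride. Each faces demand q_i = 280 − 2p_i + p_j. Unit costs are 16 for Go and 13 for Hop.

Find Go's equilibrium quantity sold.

Go's profit: π = (p_{Go} − 16)(280 − 2p_{Go} + p_{Hop}).
∂π/∂p_{Go} = 312 − 4p_{Go} + p_{Hop} = 0 ⇒ p_{Go} = 78 + 0.25p_{Hop}.
Similarly p_{Hop} = 76.5 + 0.25p_{Go}.
Plugging p_{Hop} into Go's best response: p_{Go} = 78 + 0.25(76.5 + 0.25p_{Go}) ⇒ 0.9375p_{Go} = 97.125, so p_{Go} = 103.6.
Then p_{Hop} = 76.5 + 0.25·103.6 = 102.4.
q_{Go} = 280 − 2·103.6 + 102.4 = 175.2.

175.2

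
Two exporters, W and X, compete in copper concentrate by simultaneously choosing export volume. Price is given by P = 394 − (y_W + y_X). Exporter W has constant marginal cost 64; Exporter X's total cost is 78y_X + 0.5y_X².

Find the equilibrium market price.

Exporter W's profit: π = y_W(394 − (y_W + y_X)) − 64y_W.
∂π/∂y_W = 330 − 2y_W − y_X = 0, so y_W = 165 − 0.5y_X.
For X: ∂π/∂y_X = 316 − 3y_X − y_W = 0 ⇒ y_X = 316/3 − (1/3)y_W.
Substituting the second reaction function into the first: y_W = 165 − 0.5(316/3 − (1/3)y_W), which gives (5/6)y_W = 337/3 ⇒ y_W = 134.8.
Then y_X = 316/3 − (1/3)·134.8 = 60.4.
Equilibrium price: P = 394 − 195.2 = 198.8.

198.8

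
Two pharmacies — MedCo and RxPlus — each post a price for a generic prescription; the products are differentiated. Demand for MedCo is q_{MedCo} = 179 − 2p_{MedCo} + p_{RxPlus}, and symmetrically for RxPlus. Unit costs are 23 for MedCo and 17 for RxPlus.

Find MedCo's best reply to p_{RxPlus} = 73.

74.5

MedCo's profit: π = (p_{MedCo} − 23)(179 − 2p_{MedCo} + p_{RxPlus}).
∂π/∂p_{MedCo} = 225 − 4p_{MedCo} + p_{RxPlus} = 0 ⇒ p_{MedCo} = 56.25 + 0.25p_{RxPlus}.
At p_{RxPlus} = 73: p_{MedCo} = 56.25 + 0.25·73 = 74.5.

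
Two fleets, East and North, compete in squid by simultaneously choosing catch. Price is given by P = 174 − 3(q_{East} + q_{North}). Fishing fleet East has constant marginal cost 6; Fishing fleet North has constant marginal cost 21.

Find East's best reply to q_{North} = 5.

Fishing fleet East's profit: π = q_{East}(174 − 3(q_{East} + q_{North})) − 6q_{East}.
∂π/∂q_{East} = 168 − 6q_{East} − 3q_{North} = 0, so q_{East} = 28 − 0.5q_{North}.
At q_{North} = 5: q_{East} = 28 − 0.5·5 = 25.5.

25.5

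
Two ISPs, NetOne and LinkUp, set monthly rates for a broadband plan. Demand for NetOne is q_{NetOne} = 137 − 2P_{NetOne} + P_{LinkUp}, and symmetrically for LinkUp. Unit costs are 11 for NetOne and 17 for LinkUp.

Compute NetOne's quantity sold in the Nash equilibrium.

85.6

NetOne's profit: π = (P_{NetOne} − 11)(137 − 2P_{NetOne} + P_{LinkUp}).
∂π/∂P_{NetOne} = 159 − 4P_{NetOne} + P_{LinkUp} = 0 ⇒ P_{NetOne} = 39.75 + 0.25P_{LinkUp}.
Similarly P_{LinkUp} = 42.75 + 0.25P_{NetOne}.
Solving the two reaction functions simultaneously: (1 − (0.25)(0.25))P_{NetOne} = 39.75 + 0.25·42.75, so 0.9375P_{NetOne} = 50.4375 and P_{NetOne} = 53.8.
Then P_{LinkUp} = 42.75 + 0.25·53.8 = 56.2.
q_{NetOne} = 137 − 2·53.8 + 56.2 = 85.6.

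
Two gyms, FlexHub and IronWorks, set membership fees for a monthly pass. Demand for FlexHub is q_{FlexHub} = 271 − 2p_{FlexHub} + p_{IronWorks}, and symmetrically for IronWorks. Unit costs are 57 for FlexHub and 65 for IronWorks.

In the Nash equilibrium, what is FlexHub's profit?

10483.52

FlexHub's profit: π = (p_{FlexHub} − 57)(271 − 2p_{FlexHub} + p_{IronWorks}).
∂π/∂p_{FlexHub} = 385 − 4p_{FlexHub} + p_{IronWorks} = 0 ⇒ p_{FlexHub} = 96.25 + 0.25p_{IronWorks}.
Similarly p_{IronWorks} = 100.25 + 0.25p_{FlexHub}.
Solving the two reaction functions simultaneously: (1 − (0.25)(0.25))p_{FlexHub} = 96.25 + 0.25·100.25, so 0.9375p_{FlexHub} = 121.3125 and p_{FlexHub} = 129.4.
Then p_{IronWorks} = 100.25 + 0.25·129.4 = 132.6.
q_{FlexHub} = 271 − 2·129.4 + 132.6 = 144.8.
Profit = (129.4 − 57)·144.8 = 10483.52.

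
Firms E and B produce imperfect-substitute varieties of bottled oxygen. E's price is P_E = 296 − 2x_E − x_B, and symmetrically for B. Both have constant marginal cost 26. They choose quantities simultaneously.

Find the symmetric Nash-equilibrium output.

54

Firm E's profit: π = x_E(296 − 2x_E − x_B) − 26x_E.
∂π/∂x_E = 270 − 4x_E − x_B = 0 ⇒ x_E = 67.5 − 0.25x_B.
By symmetry x_B = x_E; substituting into the reaction function, 1.25x_E = 67.5 and x_E = 54.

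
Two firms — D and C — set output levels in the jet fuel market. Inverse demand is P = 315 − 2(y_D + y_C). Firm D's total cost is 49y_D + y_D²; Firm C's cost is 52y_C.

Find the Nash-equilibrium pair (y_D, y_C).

Firm D's profit: π = y_D(315 − 2(y_D + y_C)) − 49y_D − y_D².
∂π/∂y_D = 266 − 6y_D − 2y_C = 0, so y_D = 133/3 − (1/3)y_C.
For C: ∂π/∂y_C = 263 − 4y_C − 2y_D = 0 ⇒ y_C = 65.75 − 0.5y_D.
Solving the two reaction functions simultaneously: (1 − (−1/3)(−0.5))y_D = 133/3 − (1/3)·65.75, so (5/6)y_D = 269/12 and y_D = 26.9.
Then y_C = 65.75 − 0.5·26.9 = 52.3.

26.9, 52.3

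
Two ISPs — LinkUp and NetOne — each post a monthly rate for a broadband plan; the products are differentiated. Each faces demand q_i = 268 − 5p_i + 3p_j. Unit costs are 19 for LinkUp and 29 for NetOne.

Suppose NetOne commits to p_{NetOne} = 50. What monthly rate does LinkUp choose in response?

51.3

LinkUp's profit: π = (p_{LinkUp} − 19)(268 − 5p_{LinkUp} + 3p_{NetOne}).
∂π/∂p_{LinkUp} = 363 − 10p_{LinkUp} + 3p_{NetOne} = 0 ⇒ p_{LinkUp} = 36.3 + 0.3p_{NetOne}.
At p_{NetOne} = 50: p_{LinkUp} = 36.3 + 0.3·50 = 51.3.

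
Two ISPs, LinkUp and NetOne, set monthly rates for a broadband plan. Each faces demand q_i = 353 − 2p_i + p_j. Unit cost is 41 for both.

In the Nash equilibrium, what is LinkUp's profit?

LinkUp's profit: π = (p_{LinkUp} − 41)(353 − 2p_{LinkUp} + p_{NetOne}).
∂π/∂p_{LinkUp} = 435 − 4p_{LinkUp} + p_{NetOne} = 0 ⇒ p_{LinkUp} = 108.75 + 0.25p_{NetOne}.
By symmetry p_{NetOne} = p_{LinkUp}; substituting into the reaction function, 0.75p_{LinkUp} = 108.75 and p_{LinkUp} = 145.
q_{LinkUp} = 353 − 2·145 + 145 = 208.
Profit = (145 − 41)·208 = 21632.

21632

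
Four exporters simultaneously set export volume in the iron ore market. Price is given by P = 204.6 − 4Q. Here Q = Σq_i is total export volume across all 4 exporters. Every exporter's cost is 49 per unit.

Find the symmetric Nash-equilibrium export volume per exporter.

A representative exporter's profit is π_i = q_i(204.6 − 4Q) − 49q_i, with Q = q_i + Σ_{j≠i} q_j.
First-order condition: 155.6 − 8q_i − 4Σ_{j≠i} q_j = 0.
Imposing symmetry (q_j = q for all j) turns Σ_{j≠i} q_j into 3q, so 155.6 = 20q and q = 7.78.

7.78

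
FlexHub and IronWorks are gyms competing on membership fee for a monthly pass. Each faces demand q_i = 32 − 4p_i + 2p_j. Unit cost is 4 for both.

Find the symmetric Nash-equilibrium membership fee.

8

FlexHub's profit: π = (p_{FlexHub} − 4)(32 − 4p_{FlexHub} + 2p_{IronWorks}).
∂π/∂p_{FlexHub} = 48 − 8p_{FlexHub} + 2p_{IronWorks} = 0 ⇒ p_{FlexHub} = 6 + 0.25p_{IronWorks}.
Setting p_{FlexHub} = p_{IronWorks} in the reaction function: p_{FlexHub} = 6 + 0.25p_{FlexHub}, so p_{FlexHub} = 6 / 0.75 = 8.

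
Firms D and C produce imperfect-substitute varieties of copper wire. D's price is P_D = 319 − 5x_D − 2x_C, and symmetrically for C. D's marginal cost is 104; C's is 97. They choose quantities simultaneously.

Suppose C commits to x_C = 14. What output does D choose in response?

18.7

Firm D's profit: π = x_D(319 − 5x_D − 2x_C) − 104x_D.
∂π/∂x_D = 215 − 10x_D − 2x_C = 0 ⇒ x_D = 21.5 − 0.2x_C.
At x_C = 14: x_D = 21.5 − 0.2·14 = 18.7.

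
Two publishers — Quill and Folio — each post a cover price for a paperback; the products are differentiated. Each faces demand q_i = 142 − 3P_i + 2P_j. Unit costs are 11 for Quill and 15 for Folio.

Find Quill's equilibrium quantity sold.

Quill's profit: π = (P_{Quill} − 11)(142 − 3P_{Quill} + 2P_{Folio}).
∂π/∂P_{Quill} = 175 − 6P_{Quill} + 2P_{Folio} = 0 ⇒ P_{Quill} = 175/6 + (1/3)P_{Folio}.
Similarly P_{Folio} = 187/6 + (1/3)P_{Quill}.
Substituting the second reaction function into the first: P_{Quill} = 175/6 + (1/3)(187/6 + (1/3)P_{Quill}), which gives (8/9)P_{Quill} = 356/9 ⇒ P_{Quill} = 44.5.
Then P_{Folio} = 187/6 + (1/3)·44.5 = 46.
q_{Quill} = 142 − 3·44.5 + 2·46 = 100.5.

100.5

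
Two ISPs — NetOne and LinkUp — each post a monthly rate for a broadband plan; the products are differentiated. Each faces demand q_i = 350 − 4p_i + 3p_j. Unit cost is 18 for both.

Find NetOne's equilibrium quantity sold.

NetOne's profit: π = (p_{NetOne} − 18)(350 − 4p_{NetOne} + 3p_{LinkUp}).
∂π/∂p_{NetOne} = 422 − 8p_{NetOne} + 3p_{LinkUp} = 0 ⇒ p_{NetOne} = 52.75 + 0.375p_{LinkUp}.
By symmetry p_{LinkUp} = p_{NetOne}; substituting into the reaction function, 0.625p_{NetOne} = 52.75 and p_{NetOne} = 84.4.
q_{NetOne} = 350 − 4·84.4 + 3·84.4 = 265.6.

265.6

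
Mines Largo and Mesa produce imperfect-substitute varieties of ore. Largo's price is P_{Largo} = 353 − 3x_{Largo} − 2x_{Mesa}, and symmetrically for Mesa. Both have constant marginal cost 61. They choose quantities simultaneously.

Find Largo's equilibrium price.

170.5

Mine Largo's profit: π = x_{Largo}(353 − 3x_{Largo} − 2x_{Mesa}) − 61x_{Largo}.
∂π/∂x_{Largo} = 292 − 6x_{Largo} − 2x_{Mesa} = 0 ⇒ x_{Largo} = 146/3 − (1/3)x_{Mesa}.
The game is symmetric, so in equilibrium x_{Mesa} = x_{Largo}: the reaction function gives (4/3)x_{Largo} = 146/3, hence x_{Largo} = 36.5.
P_{Largo} = 353 − 3·36.5 − 2·36.5 = 170.5.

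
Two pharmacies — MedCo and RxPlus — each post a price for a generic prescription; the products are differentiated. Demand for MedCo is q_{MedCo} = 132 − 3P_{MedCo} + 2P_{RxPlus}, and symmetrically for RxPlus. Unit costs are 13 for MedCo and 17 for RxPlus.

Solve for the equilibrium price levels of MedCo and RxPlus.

43.5, 45

MedCo's profit: π = (P_{MedCo} − 13)(132 − 3P_{MedCo} + 2P_{RxPlus}).
∂π/∂P_{MedCo} = 171 − 6P_{MedCo} + 2P_{RxPlus} = 0 ⇒ P_{MedCo} = 28.5 + (1/3)P_{RxPlus}.
Similarly P_{RxPlus} = 30.5 + (1/3)P_{MedCo}.
Plugging P_{RxPlus} into MedCo's best response: P_{MedCo} = 28.5 + (1/3)(30.5 + (1/3)P_{MedCo}) ⇒ (8/9)P_{MedCo} = 116/3, so P_{MedCo} = 43.5.
Then P_{RxPlus} = 30.5 + (1/3)·43.5 = 45.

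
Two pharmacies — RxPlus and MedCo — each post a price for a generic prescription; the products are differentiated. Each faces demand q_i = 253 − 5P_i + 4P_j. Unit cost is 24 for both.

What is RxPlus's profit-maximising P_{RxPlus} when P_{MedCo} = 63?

RxPlus's profit: π = (P_{RxPlus} − 24)(253 − 5P_{RxPlus} + 4P_{MedCo}).
∂π/∂P_{RxPlus} = 373 − 10P_{RxPlus} + 4P_{MedCo} = 0 ⇒ P_{RxPlus} = 37.3 + 0.4P_{MedCo}.
At P_{MedCo} = 63: P_{RxPlus} = 37.3 + 0.4·63 = 62.5.

62.5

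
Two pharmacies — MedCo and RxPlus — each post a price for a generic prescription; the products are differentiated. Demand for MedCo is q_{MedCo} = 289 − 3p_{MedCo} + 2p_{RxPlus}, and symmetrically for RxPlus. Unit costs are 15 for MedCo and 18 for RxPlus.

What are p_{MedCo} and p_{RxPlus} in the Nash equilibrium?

84.0625, 85.1875

MedCo's profit: π = (p_{MedCo} − 15)(289 − 3p_{MedCo} + 2p_{RxPlus}).
∂π/∂p_{MedCo} = 334 − 6p_{MedCo} + 2p_{RxPlus} = 0 ⇒ p_{MedCo} = 167/3 + (1/3)p_{RxPlus}.
Similarly p_{RxPlus} = 343/6 + (1/3)p_{MedCo}.
Solving the two reaction functions simultaneously: (1 − (1/3)(1/3))p_{MedCo} = 167/3 + (1/3)·(343/6), so (8/9)p_{MedCo} = 1345/18 and p_{MedCo} = 84.0625.
Then p_{RxPlus} = 343/6 + (1/3)·84.0625 = 85.1875.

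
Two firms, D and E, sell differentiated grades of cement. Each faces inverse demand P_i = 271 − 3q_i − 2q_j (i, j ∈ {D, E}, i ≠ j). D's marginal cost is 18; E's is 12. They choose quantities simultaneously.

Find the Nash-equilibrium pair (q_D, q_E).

Firm D's profit: π = q_D(271 − 3q_D − 2q_E) − 18q_D.
∂π/∂q_D = 253 − 6q_D − 2q_E = 0 ⇒ q_D = 253/6 − (1/3)q_E.
Similarly q_E = 259/6 − (1/3)q_D.
Substituting the second reaction function into the first: q_D = 253/6 − (1/3)(259/6 − (1/3)q_D), which gives (8/9)q_D = 250/9 ⇒ q_D = 31.25.
Then q_E = 259/6 − (1/3)·31.25 = 32.75.

31.25, 32.75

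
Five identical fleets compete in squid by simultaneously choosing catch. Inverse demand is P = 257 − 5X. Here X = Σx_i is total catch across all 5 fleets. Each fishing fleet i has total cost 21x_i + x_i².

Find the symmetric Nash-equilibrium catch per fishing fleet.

A representative fishing fleet's profit is π_i = x_i(257 − 5X) − 21x_i − x_i², with X = x_i + Σ_{j≠i} x_j.
First-order condition: 236 − 12x_i − 5Σ_{j≠i} x_j = 0.
In a symmetric equilibrium every fishing fleet chooses the same x, so Σ_{j≠i} x_j = 4x. The condition becomes 236 − 32x = 0, giving x = 236/32 = 7.375.

7.375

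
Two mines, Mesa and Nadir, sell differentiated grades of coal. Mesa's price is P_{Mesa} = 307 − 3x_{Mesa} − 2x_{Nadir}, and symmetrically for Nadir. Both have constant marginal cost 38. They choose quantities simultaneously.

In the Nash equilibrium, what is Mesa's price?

Mine Mesa's profit: π = x_{Mesa}(307 − 3x_{Mesa} − 2x_{Nadir}) − 38x_{Mesa}.
∂π/∂x_{Mesa} = 269 − 6x_{Mesa} − 2x_{Nadir} = 0 ⇒ x_{Mesa} = 269/6 − (1/3)x_{Nadir}.
The game is symmetric, so in equilibrium x_{Nadir} = x_{Mesa}: the reaction function gives (4/3)x_{Mesa} = 269/6, hence x_{Mesa} = 33.625.
P_{Mesa} = 307 − 3·33.625 − 2·33.625 = 138.875.

138.875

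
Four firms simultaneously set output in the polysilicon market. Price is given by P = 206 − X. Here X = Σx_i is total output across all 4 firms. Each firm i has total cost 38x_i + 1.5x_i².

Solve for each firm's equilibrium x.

A representative firm's profit is π_i = x_i(206 − X) − 38x_i − 1.5x_i², with X = x_i + Σ_{j≠i} x_j.
First-order condition: 168 − 5x_i − Σ_{j≠i} x_j = 0.
With identical firms, set every x_j = x: then 168 − 5x − 3x = 0, i.e. x = 168/8 = 21.

21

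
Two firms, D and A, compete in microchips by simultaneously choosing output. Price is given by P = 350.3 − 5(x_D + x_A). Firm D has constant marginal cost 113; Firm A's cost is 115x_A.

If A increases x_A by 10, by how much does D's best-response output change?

Firm D's profit: π = x_D(350.3 − 5(x_D + x_A)) − 113x_D.
∂π/∂x_D = 237.3 − 10x_D − 5x_A = 0, so x_D = 23.73 − 0.5x_A.
The reaction-function slope is −0.5, so a 10-unit rise in x_A moves x_D by −0.5 × 10 = −5. D's best response falls — the actions are strategic substitutes.

-5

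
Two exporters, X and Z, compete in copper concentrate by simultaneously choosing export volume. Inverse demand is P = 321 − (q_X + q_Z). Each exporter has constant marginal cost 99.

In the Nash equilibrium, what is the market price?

173

Exporter X's profit: π = q_X(321 − (q_X + q_Z)) − 99q_X.
∂π/∂q_X = 222 − 2q_X − q_Z = 0, so q_X = 111 − 0.5q_Z.
The game is symmetric, so in equilibrium q_Z = q_X: the reaction function gives 1.5q_X = 111, hence q_X = 74.
Equilibrium price: P = 321 − 148 = 173.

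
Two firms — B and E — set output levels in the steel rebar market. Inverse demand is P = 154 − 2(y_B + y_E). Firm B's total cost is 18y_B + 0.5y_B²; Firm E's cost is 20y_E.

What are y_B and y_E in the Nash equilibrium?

17.25, 24.875

Firm B's profit: π = y_B(154 − 2(y_B + y_E)) − 18y_B − 0.5y_B².
∂π/∂y_B = 136 − 5y_B − 2y_E = 0, so y_B = 27.2 − 0.4y_E.
For E: ∂π/∂y_E = 134 − 4y_E − 2y_B = 0 ⇒ y_E = 33.5 − 0.5y_B.
Substituting the second reaction function into the first: y_B = 27.2 − 0.4(33.5 − 0.5y_B), which gives 0.8y_B = 13.8 ⇒ y_B = 17.25.
Then y_E = 33.5 − 0.5·17.25 = 24.875.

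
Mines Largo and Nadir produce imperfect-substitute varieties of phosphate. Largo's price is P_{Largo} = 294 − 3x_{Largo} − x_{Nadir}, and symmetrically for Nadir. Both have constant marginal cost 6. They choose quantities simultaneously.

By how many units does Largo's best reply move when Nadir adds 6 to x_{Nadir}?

-1

Mine Largo's profit: π = x_{Largo}(294 − 3x_{Largo} − x_{Nadir}) − 6x_{Largo}.
∂π/∂x_{Largo} = 288 − 6x_{Largo} − x_{Nadir} = 0 ⇒ x_{Largo} = 48 − (1/6)x_{Nadir}.
The reaction-function slope is −1/6, so a 6-unit rise in x_{Nadir} moves x_{Largo} by −1/6 × 6 = −1. Largo's best response falls — the actions are strategic substitutes.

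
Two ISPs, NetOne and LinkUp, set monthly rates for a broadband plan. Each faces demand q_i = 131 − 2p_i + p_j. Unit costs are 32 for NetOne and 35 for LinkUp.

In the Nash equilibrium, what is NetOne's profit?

NetOne's profit: π = (p_{NetOne} − 32)(131 − 2p_{NetOne} + p_{LinkUp}).
∂π/∂p_{NetOne} = 195 − 4p_{NetOne} + p_{LinkUp} = 0 ⇒ p_{NetOne} = 48.75 + 0.25p_{LinkUp}.
Similarly p_{LinkUp} = 50.25 + 0.25p_{NetOne}.
Plugging p_{LinkUp} into NetOne's best response: p_{NetOne} = 48.75 + 0.25(50.25 + 0.25p_{NetOne}) ⇒ 0.9375p_{NetOne} = 61.3125, so p_{NetOne} = 65.4.
Then p_{LinkUp} = 50.25 + 0.25·65.4 = 66.6.
q_{NetOne} = 131 − 2·65.4 + 66.6 = 66.8.
Profit = (65.4 − 32)·66.8 = 2231.12.

2231.12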